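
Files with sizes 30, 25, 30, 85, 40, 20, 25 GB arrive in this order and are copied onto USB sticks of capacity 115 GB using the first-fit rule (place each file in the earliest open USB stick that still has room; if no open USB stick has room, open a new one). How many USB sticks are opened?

  30 → USB stick 1 (new)  [load 30/115]
  25 → USB stick 1  [load 55/115]
  30 → USB stick 1  [load 85/115]
  85 → USB stick 2 (new)  [load 85/115]
  40 → USB stick 3 (new)  [load 40/115]
  20 → USB stick 1  [load 105/115]
  25 → USB stick 2  [load 110/115]
3 USB sticks opened.

3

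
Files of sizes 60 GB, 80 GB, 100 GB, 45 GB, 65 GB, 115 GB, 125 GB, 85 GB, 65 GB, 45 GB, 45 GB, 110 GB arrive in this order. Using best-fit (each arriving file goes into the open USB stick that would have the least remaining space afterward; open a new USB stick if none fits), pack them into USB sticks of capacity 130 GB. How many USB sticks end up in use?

  60 → USB stick 1 (new)  [load 60/130]
  80 → USB stick 2 (new)  [load 80/130]
  100 → USB stick 3 (new)  [load 100/130]
  45 → USB stick 2  [load 125/130]
  65 → USB stick 1  [load 125/130]
  115 → USB stick 4 (new)  [load 115/130]
  125 → USB stick 5 (new)  [load 125/130]
  85 → USB stick 6 (new)  [load 85/130]
  65 → USB stick 7 (new)  [load 65/130]
  45 → USB stick 6  [load 130/130]
  45 → USB stick 7  [load 110/130]
  110 → USB stick 8 (new)  [load 110/130]
8 USB sticks opened.

8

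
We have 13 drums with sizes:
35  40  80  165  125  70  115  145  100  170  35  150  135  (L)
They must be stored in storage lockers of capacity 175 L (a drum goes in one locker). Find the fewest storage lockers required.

Total = 170 + 165 + 150 + 145 + 135 + 125 + 115 + 100 + 80 + 70 + 40 + 35 + 35 = 1365 L.
Lower bound: ⌈1365/175⌉ = 8 storage lockers.
A packing using 9 storage lockers:
  locker 1: 170 = 170
  locker 2: 165 = 165
  locker 3: 150 = 150
  locker 4: 145 = 145
  locker 5: 135 + 40 = 175
  locker 6: 125 + 35 = 160
  locker 7: 115 + 35 = 150
  locker 8: 100 + 70 = 170
  locker 9: 80 = 80
No arrangement into 8 storage lockers stays within capacity, so 9 is optimal.

9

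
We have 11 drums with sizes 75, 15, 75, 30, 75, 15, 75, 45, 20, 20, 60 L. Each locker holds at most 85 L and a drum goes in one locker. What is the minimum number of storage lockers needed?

Total = 75 + 75 + 75 + 75 + 60 + 45 + 30 + 20 + 20 + 15 + 15 = 505 L.
Lower bound: ⌈505/85⌉ = 6 storage lockers.
A packing using 7 storage lockers:
  locker 1: 75 = 75
  locker 2: 75 = 75
  locker 3: 75 = 75
  locker 4: 75 = 75
  locker 5: 60 + 20 = 80
  locker 6: 45 + 30 = 75
  locker 7: 20 + 15 + 15 = 50
No arrangement into 6 storage lockers stays within capacity, so 7 is optimal.

7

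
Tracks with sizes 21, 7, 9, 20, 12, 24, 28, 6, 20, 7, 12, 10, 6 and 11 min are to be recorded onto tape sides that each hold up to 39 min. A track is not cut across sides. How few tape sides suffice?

Total = 28 + 24 + 21 + 20 + 20 + 12 + 12 + 11 + 10 + 9 + 7 + 7 + 6 + 6 = 193 min.
Lower bound: ⌈193/39⌉ = 5 tape sides.
A packing using 5 tape sides:
  side 1: 28 + 11 = 39
  side 2: 24 + 9 + 6 = 39
  side 3: 21 + 12 + 6 = 39
  side 4: 20 + 12 + 7 = 39
  side 5: 20 + 10 + 7 = 37
This matches the lower bound, so 5 is optimal.

5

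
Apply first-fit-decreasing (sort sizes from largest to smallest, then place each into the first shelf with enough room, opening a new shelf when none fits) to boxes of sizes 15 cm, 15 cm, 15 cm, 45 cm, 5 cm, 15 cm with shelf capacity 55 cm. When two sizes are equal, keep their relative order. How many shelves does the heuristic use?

3

Sorted descending: 45, 15, 15, 15, 15, 5.
  45 → shelf 1 (new)  [load 45/55]
  15 → shelf 2 (new)  [load 15/55]
  15 → shelf 2  [load 30/55]
  15 → shelf 2  [load 45/55]
  15 → shelf 3 (new)  [load 15/55]
  5 → shelf 1  [load 50/55]
3 shelves opened.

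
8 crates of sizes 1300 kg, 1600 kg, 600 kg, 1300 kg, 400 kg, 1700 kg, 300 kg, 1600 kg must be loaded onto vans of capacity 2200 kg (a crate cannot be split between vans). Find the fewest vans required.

5

Total = 1700 + 1600 + 1600 + 1300 + 1300 + 600 + 400 + 300 = 8800 kg.
Lower bound: ⌈8800/2200⌉ = 4 vans.
Also, 5 crates each exceed 1100 kg, and no two of those can share a van, so at least 5 vans are needed.
A packing using 5 vans:
  van 1: 1700 + 400 = 2100
  van 2: 1600 + 600 = 2200
  van 3: 1600 + 300 = 1900
  van 4: 1300 = 1300
  van 5: 1300 = 1300
This matches the lower bound, so 5 is optimal.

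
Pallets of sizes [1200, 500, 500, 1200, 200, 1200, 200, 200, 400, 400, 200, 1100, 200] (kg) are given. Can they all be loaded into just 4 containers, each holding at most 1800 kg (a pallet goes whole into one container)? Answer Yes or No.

No

Total = 7500 kg; ⌈7500/1800⌉ = 5.
At least 5 containers are required, but only 4 are allowed.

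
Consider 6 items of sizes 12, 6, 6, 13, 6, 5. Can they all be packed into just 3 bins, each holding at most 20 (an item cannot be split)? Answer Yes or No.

Yes

A valid assignment using 3 bins:
  bin 1: 13 + 6 = 19
  bin 2: 12 + 6 = 18
  bin 3: 6 + 5 = 11
Every load is within 20, so 3 bins suffice.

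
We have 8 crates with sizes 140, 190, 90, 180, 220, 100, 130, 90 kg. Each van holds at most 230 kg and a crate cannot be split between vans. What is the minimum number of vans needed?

Total = 220 + 190 + 180 + 140 + 130 + 100 + 90 + 90 = 1140 kg.
Lower bound: ⌈1140/230⌉ = 5 vans.
A packing using 6 vans:
  van 1: 220 = 220
  van 2: 190 = 190
  van 3: 180 = 180
  van 4: 140 + 90 = 230
  van 5: 130 + 100 = 230
  van 6: 90 = 90
No arrangement into 5 vans stays within capacity, so 6 is optimal.

6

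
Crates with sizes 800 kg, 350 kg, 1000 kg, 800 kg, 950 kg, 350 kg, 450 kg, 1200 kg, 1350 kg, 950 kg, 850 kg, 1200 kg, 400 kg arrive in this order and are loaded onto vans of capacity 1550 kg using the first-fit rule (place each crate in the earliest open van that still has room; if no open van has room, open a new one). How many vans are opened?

9

  800 → van 1 (new)  [load 800/1550]
  350 → van 1  [load 1150/1550]
  1000 → van 2 (new)  [load 1000/1550]
  800 → van 3 (new)  [load 800/1550]
  950 → van 4 (new)  [load 950/1550]
  350 → van 1  [load 1500/1550]
  450 → van 2  [load 1450/1550]
  1200 → van 5 (new)  [load 1200/1550]
  1350 → van 6 (new)  [load 1350/1550]
  950 → van 7 (new)  [load 950/1550]
  850 → van 8 (new)  [load 850/1550]
  1200 → van 9 (new)  [load 1200/1550]
  400 → van 3  [load 1200/1550]
9 vans opened.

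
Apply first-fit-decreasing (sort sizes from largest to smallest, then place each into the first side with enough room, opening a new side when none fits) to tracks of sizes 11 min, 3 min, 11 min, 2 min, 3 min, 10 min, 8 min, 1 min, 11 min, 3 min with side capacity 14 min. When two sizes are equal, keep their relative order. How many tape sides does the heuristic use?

Sorted descending: 11, 11, 11, 10, 8, 3, 3, 3, 2, 1.
  11 → side 1 (new)  [load 11/14]
  11 → side 2 (new)  [load 11/14]
  11 → side 3 (new)  [load 11/14]
  10 → side 4 (new)  [load 10/14]
  8 → side 5 (new)  [load 8/14]
  3 → side 1  [load 14/14]
  3 → side 2  [load 14/14]
  3 → side 3  [load 14/14]
  2 → side 4  [load 12/14]
  1 → side 4  [load 13/14]
5 tape sides opened.

5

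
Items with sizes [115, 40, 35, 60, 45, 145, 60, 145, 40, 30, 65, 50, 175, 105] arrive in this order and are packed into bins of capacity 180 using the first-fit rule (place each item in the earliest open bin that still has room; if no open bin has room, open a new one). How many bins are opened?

7

  115 → bin 1 (new)  [load 115/180]
  40 → bin 1  [load 155/180]
  35 → bin 2 (new)  [load 35/180]
  60 → bin 2  [load 95/180]
  45 → bin 2  [load 140/180]
  145 → bin 3 (new)  [load 145/180]
  60 → bin 4 (new)  [load 60/180]
  145 → bin 5 (new)  [load 145/180]
  40 → bin 2  [load 180/180]
  30 → bin 3  [load 175/180]
  65 → bin 4  [load 125/180]
  50 → bin 4  [load 175/180]
  175 → bin 6 (new)  [load 175/180]
  105 → bin 7 (new)  [load 105/180]
7 bins opened.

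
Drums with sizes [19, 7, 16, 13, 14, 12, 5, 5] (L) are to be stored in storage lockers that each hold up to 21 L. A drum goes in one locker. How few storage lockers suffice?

5

Total = 19 + 16 + 14 + 13 + 12 + 7 + 5 + 5 = 91 L.
Lower bound: ⌈91/21⌉ = 5 storage lockers.
A packing using 5 storage lockers:
  locker 1: 19 = 19
  locker 2: 16 + 5 = 21
  locker 3: 14 + 7 = 21
  locker 4: 13 + 5 = 18
  locker 5: 12 = 12
This matches the lower bound, so 5 is optimal.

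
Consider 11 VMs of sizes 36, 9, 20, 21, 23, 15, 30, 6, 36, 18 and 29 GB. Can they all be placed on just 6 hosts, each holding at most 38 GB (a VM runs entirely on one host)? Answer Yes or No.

No

Total = 243 GB; ⌈243/38⌉ = 7.
At least 7 hosts are required, but only 6 are allowed.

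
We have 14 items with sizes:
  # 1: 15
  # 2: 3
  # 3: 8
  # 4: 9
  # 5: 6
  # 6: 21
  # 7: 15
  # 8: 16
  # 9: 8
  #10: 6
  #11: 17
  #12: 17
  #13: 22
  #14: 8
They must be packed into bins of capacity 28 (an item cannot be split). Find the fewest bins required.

Total = 22 + 21 + 17 + 17 + 16 + 15 + 15 + 9 + 8 + 8 + 8 + 6 + 6 + 3 = 171.
Lower bound: ⌈171/28⌉ = 7 bins.
A packing using 7 bins:
  bin 1: 22 + 6 = 28
  bin 2: 21 + 6 = 27
  bin 3: 17 + 9 = 26
  bin 4: 17 + 8 + 3 = 28
  bin 5: 16 + 8 = 24
  bin 6: 15 + 8 = 23
  bin 7: 15 = 15
This matches the lower bound, so 7 is optimal.

7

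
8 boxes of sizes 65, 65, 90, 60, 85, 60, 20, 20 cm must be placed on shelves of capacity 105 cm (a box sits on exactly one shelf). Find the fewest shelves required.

Total = 90 + 85 + 65 + 65 + 60 + 60 + 20 + 20 = 465 cm.
Lower bound: ⌈465/105⌉ = 5 shelves.
Also, 6 boxes each exceed 105/2 cm, and no two of those can share a shelf, so at least 6 shelves are needed.
A packing using 6 shelves:
  shelf 1: 90 = 90
  shelf 2: 85 + 20 = 105
  shelf 3: 65 + 20 = 85
  shelf 4: 65 = 65
  shelf 5: 60 = 60
  shelf 6: 60 = 60
This matches the lower bound, so 6 is optimal.

6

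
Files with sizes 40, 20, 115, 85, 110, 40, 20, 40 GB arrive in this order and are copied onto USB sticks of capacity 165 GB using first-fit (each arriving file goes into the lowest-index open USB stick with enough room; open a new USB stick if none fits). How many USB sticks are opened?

  40 → USB stick 1 (new)  [load 40/165]
  20 → USB stick 1  [load 60/165]
  115 → USB stick 2 (new)  [load 115/165]
  85 → USB stick 1  [load 145/165]
  110 → USB stick 3 (new)  [load 110/165]
  40 → USB stick 2  [load 155/165]
  20 → USB stick 1  [load 165/165]
  40 → USB stick 3  [load 150/165]
3 USB sticks opened.

3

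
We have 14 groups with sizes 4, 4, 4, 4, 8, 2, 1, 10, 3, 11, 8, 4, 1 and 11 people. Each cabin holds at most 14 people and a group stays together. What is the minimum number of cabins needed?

Total = 11 + 11 + 10 + 8 + 8 + 4 + 4 + 4 + 4 + 4 + 3 + 2 + 1 + 1 = 75 people.
Lower bound: ⌈75/14⌉ = 6 cabins.
A packing using 6 cabins:
  cabin 1: 11 + 3 = 14
  cabin 2: 11 + 2 + 1 = 14
  cabin 3: 10 + 4 = 14
  cabin 4: 8 + 4 + 1 = 13
  cabin 5: 8 + 4 = 12
  cabin 6: 4 + 4 = 8
This matches the lower bound, so 6 is optimal.

6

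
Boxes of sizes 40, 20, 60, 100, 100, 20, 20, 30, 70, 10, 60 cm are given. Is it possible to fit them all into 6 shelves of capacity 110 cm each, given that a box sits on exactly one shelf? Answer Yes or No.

A valid assignment using 5 shelves:
  shelf 1: 100 + 10 = 110
  shelf 2: 100 = 100
  shelf 3: 70 + 40 = 110
  shelf 4: 60 + 30 + 20 = 110
  shelf 5: 60 + 20 + 20 = 100
That uses only 5 ≤ 6, so 6 shelves are enough.

Yes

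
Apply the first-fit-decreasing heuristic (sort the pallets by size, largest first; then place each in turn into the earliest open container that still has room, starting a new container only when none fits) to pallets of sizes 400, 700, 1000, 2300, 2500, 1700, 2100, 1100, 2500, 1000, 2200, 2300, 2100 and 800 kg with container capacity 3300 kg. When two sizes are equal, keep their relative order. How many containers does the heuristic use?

8

Sorted descending: 2500, 2500, 2300, 2300, 2200, 2100, 2100, 1700, 1100, 1000, 1000, 800, 700, 400.
  2500 → container 1 (new)  [load 2500/3300]
  2500 → container 2 (new)  [load 2500/3300]
  2300 → container 3 (new)  [load 2300/3300]
  2300 → container 4 (new)  [load 2300/3300]
  2200 → container 5 (new)  [load 2200/3300]
  2100 → container 6 (new)  [load 2100/3300]
  2100 → container 7 (new)  [load 2100/3300]
  1700 → container 8 (new)  [load 1700/3300]
  1100 → container 5  [load 3300/3300]
  1000 → container 3  [load 3300/3300]
  1000 → container 4  [load 3300/3300]
  800 → container 1  [load 3300/3300]
  700 → container 2  [load 3200/3300]
  400 → container 6  [load 2500/3300]
8 containers opened.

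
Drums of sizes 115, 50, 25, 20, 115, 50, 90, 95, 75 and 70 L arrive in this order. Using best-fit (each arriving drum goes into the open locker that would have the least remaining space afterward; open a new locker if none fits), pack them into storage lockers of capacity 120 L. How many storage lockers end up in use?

7

  115 → locker 1 (new)  [load 115/120]
  50 → locker 2 (new)  [load 50/120]
  25 → locker 2  [load 75/120]
  20 → locker 2  [load 95/120]
  115 → locker 3 (new)  [load 115/120]
  50 → locker 4 (new)  [load 50/120]
  90 → locker 5 (new)  [load 90/120]
  95 → locker 6 (new)  [load 95/120]
  75 → locker 7 (new)  [load 75/120]
  70 → locker 4  [load 120/120]
7 storage lockers opened.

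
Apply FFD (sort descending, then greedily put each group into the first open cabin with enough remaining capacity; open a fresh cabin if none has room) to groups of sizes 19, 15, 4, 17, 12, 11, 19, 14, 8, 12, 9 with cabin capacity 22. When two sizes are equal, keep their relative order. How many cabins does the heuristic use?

Sorted descending: 19, 19, 17, 15, 14, 12, 12, 11, 9, 8, 4.
  19 → cabin 1 (new)  [load 19/22]
  19 → cabin 2 (new)  [load 19/22]
  17 → cabin 3 (new)  [load 17/22]
  15 → cabin 4 (new)  [load 15/22]
  14 → cabin 5 (new)  [load 14/22]
  12 → cabin 6 (new)  [load 12/22]
  12 → cabin 7 (new)  [load 12/22]
  11 → cabin 8 (new)  [load 11/22]
  9 → cabin 6  [load 21/22]
  8 → cabin 5  [load 22/22]
  4 → cabin 3  [load 21/22]
8 cabins opened.

8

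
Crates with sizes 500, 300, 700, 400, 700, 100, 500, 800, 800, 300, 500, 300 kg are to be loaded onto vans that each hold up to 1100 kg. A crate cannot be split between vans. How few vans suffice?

Total = 800 + 800 + 700 + 700 + 500 + 500 + 500 + 400 + 300 + 300 + 300 + 100 = 5900 kg.
Lower bound: ⌈5900/1100⌉ = 6 vans.
A packing using 6 vans:
  van 1: 800 + 300 = 1100
  van 2: 800 + 300 = 1100
  van 3: 700 + 400 = 1100
  van 4: 700 + 300 + 100 = 1100
  van 5: 500 + 500 = 1000
  van 6: 500 = 500
This matches the lower bound, so 6 is optimal.

6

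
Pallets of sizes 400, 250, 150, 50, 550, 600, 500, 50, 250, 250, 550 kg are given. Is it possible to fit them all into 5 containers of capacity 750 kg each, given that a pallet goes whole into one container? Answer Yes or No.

Total = 3600 kg; ⌈3600/750⌉ = 5.
The bound of 5 does not rule out 5, but exhaustive search shows no assignment into 5 containers of capacity 750 kg exists — the minimum is 6.

No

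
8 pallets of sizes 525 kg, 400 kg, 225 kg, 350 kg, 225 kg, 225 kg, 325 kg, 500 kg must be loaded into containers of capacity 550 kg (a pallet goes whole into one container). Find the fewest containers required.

6

Total = 525 + 500 + 400 + 350 + 325 + 225 + 225 + 225 = 2775 kg.
Lower bound: ⌈2775/550⌉ = 6 containers.
A packing using 6 containers:
  container 1: 525 = 525
  container 2: 500 = 500
  container 3: 400 = 400
  container 4: 350 = 350
  container 5: 325 + 225 = 550
  container 6: 225 + 225 = 450
This matches the lower bound, so 6 is optimal.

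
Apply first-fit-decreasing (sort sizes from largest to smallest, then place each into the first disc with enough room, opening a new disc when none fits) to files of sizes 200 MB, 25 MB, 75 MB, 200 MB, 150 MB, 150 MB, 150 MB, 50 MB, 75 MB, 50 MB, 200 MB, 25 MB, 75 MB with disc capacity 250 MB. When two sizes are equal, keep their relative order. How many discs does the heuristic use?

Sorted descending: 200, 200, 200, 150, 150, 150, 75, 75, 75, 50, 50, 25, 25.
  200 → disc 1 (new)  [load 200/250]
  200 → disc 2 (new)  [load 200/250]
  200 → disc 3 (new)  [load 200/250]
  150 → disc 4 (new)  [load 150/250]
  150 → disc 5 (new)  [load 150/250]
  150 → disc 6 (new)  [load 150/250]
  75 → disc 4  [load 225/250]
  75 → disc 5  [load 225/250]
  75 → disc 6  [load 225/250]
  50 → disc 1  [load 250/250]
  50 → disc 2  [load 250/250]
  25 → disc 3  [load 225/250]
  25 → disc 3  [load 250/250]
6 discs opened.

6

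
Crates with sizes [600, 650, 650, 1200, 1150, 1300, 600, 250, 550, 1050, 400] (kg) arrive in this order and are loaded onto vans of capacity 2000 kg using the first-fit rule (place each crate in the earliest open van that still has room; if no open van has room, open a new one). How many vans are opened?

  600 → van 1 (new)  [load 600/2000]
  650 → van 1  [load 1250/2000]
  650 → van 1  [load 1900/2000]
  1200 → van 2 (new)  [load 1200/2000]
  1150 → van 3 (new)  [load 1150/2000]
  1300 → van 4 (new)  [load 1300/2000]
  600 → van 2  [load 1800/2000]
  250 → van 3  [load 1400/2000]
  550 → van 3  [load 1950/2000]
  1050 → van 5 (new)  [load 1050/2000]
  400 → van 4  [load 1700/2000]
5 vans opened.

5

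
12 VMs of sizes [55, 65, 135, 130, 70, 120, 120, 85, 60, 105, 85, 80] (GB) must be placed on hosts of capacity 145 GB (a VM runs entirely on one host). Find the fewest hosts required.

Total = 135 + 130 + 120 + 120 + 105 + 85 + 85 + 80 + 70 + 65 + 60 + 55 = 1110 GB.
Lower bound: ⌈1110/145⌉ = 8 hosts.
A packing using 9 hosts:
  host 1: 135 = 135
  host 2: 130 = 130
  host 3: 120 = 120
  host 4: 120 = 120
  host 5: 105 = 105
  host 6: 85 + 60 = 145
  host 7: 85 + 55 = 140
  host 8: 80 + 65 = 145
  host 9: 70 = 70
No arrangement into 8 hosts stays within capacity, so 9 is optimal.

9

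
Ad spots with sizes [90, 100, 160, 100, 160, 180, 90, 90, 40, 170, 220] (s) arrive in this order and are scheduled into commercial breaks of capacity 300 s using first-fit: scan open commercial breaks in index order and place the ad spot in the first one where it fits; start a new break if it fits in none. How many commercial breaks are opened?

6

  90 → break 1 (new)  [load 90/300]
  100 → break 1  [load 190/300]
  160 → break 2 (new)  [load 160/300]
  100 → break 1  [load 290/300]
  160 → break 3 (new)  [load 160/300]
  180 → break 4 (new)  [load 180/300]
  90 → break 2  [load 250/300]
  90 → break 3  [load 250/300]
  40 → break 2  [load 290/300]
  170 → break 5 (new)  [load 170/300]
  220 → break 6 (new)  [load 220/300]
6 commercial breaks opened.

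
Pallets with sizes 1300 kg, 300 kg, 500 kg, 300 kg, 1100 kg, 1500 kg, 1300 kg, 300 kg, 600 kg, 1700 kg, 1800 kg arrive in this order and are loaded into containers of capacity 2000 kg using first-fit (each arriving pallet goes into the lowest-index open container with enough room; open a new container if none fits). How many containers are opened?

6

  1300 → container 1 (new)  [load 1300/2000]
  300 → container 1  [load 1600/2000]
  500 → container 2 (new)  [load 500/2000]
  300 → container 1  [load 1900/2000]
  1100 → container 2  [load 1600/2000]
  1500 → container 3 (new)  [load 1500/2000]
  1300 → container 4 (new)  [load 1300/2000]
  300 → container 2  [load 1900/2000]
  600 → container 4  [load 1900/2000]
  1700 → container 5 (new)  [load 1700/2000]
  1800 → container 6 (new)  [load 1800/2000]
6 containers opened.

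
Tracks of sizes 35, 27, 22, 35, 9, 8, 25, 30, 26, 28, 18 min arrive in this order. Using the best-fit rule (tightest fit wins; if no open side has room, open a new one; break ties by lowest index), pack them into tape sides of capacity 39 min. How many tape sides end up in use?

9

  35 → side 1 (new)  [load 35/39]
  27 → side 2 (new)  [load 27/39]
  22 → side 3 (new)  [load 22/39]
  35 → side 4 (new)  [load 35/39]
  9 → side 2  [load 36/39]
  8 → side 3  [load 30/39]
  25 → side 5 (new)  [load 25/39]
  30 → side 6 (new)  [load 30/39]
  26 → side 7 (new)  [load 26/39]
  28 → side 8 (new)  [load 28/39]
  18 → side 9 (new)  [load 18/39]
9 tape sides opened.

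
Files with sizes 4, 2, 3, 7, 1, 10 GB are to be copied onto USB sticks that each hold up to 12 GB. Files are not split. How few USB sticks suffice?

3

Total = 10 + 7 + 4 + 3 + 2 + 1 = 27 GB.
Lower bound: ⌈27/12⌉ = 3 USB sticks.
A packing using 3 USB sticks:
  USB stick 1: 10 + 2 = 12
  USB stick 2: 7 + 4 + 1 = 12
  USB stick 3: 3 = 3
This matches the lower bound, so 3 is optimal.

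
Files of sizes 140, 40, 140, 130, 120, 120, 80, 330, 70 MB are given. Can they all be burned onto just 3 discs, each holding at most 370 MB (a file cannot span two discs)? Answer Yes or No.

No

Total = 1170 MB; ⌈1170/370⌉ = 4.
At least 4 discs are required, but only 3 are allowed.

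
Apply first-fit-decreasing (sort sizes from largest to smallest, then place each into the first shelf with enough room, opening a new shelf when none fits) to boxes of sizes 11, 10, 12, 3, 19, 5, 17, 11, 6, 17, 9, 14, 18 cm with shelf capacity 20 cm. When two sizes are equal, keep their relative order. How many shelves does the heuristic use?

9

Sorted descending: 19, 18, 17, 17, 14, 12, 11, 11, 10, 9, 6, 5, 3.
  19 → shelf 1 (new)  [load 19/20]
  18 → shelf 2 (new)  [load 18/20]
  17 → shelf 3 (new)  [load 17/20]
  17 → shelf 4 (new)  [load 17/20]
  14 → shelf 5 (new)  [load 14/20]
  12 → shelf 6 (new)  [load 12/20]
  11 → shelf 7 (new)  [load 11/20]
  11 → shelf 8 (new)  [load 11/20]
  10 → shelf 9 (new)  [load 10/20]
  9 → shelf 7  [load 20/20]
  6 → shelf 5  [load 20/20]
  5 → shelf 6  [load 17/20]
  3 → shelf 3  [load 20/20]
9 shelves opened.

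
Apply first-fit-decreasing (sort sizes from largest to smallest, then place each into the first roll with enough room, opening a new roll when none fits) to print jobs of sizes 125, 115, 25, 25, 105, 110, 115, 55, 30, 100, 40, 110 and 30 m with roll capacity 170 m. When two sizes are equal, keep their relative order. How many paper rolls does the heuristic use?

Sorted descending: 125, 115, 115, 110, 110, 105, 100, 55, 40, 30, 30, 25, 25.
  125 → roll 1 (new)  [load 125/170]
  115 → roll 2 (new)  [load 115/170]
  115 → roll 3 (new)  [load 115/170]
  110 → roll 4 (new)  [load 110/170]
  110 → roll 5 (new)  [load 110/170]
  105 → roll 6 (new)  [load 105/170]
  100 → roll 7 (new)  [load 100/170]
  55 → roll 2  [load 170/170]
  40 → roll 1  [load 165/170]
  30 → roll 3  [load 145/170]
  30 → roll 4  [load 140/170]
  25 → roll 3  [load 170/170]
  25 → roll 4  [load 165/170]
7 paper rolls opened.

7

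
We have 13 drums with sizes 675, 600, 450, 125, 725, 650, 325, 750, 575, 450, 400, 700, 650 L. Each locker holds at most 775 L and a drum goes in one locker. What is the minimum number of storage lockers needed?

11

Total = 750 + 725 + 700 + 675 + 650 + 650 + 600 + 575 + 450 + 450 + 400 + 325 + 125 = 7075 L.
Lower bound: ⌈7075/775⌉ = 10 storage lockers.
Also, 11 drums each exceed 775/2 L, and no two of those can share a locker, so at least 11 storage lockers are needed.
A packing using 11 storage lockers:
  locker 1: 750 = 750
  locker 2: 725 = 725
  locker 3: 700 = 700
  locker 4: 675 = 675
  locker 5: 650 + 125 = 775
  locker 6: 650 = 650
  locker 7: 600 = 600
  locker 8: 575 = 575
  locker 9: 450 + 325 = 775
  locker 10: 450 = 450
  locker 11: 400 = 400
This matches the lower bound, so 11 is optimal.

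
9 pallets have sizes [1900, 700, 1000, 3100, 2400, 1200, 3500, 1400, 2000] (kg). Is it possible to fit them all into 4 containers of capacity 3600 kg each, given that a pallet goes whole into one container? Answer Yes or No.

No

Total = 17200 kg; ⌈17200/3600⌉ = 5.
At least 5 containers are required, but only 4 are allowed.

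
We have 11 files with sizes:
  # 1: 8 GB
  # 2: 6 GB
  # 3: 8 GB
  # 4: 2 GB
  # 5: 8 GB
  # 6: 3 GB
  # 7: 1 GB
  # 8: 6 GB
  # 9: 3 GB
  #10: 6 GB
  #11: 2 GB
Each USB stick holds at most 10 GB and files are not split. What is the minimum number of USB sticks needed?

6

Total = 8 + 8 + 8 + 6 + 6 + 6 + 3 + 3 + 2 + 2 + 1 = 53 GB.
Lower bound: ⌈53/10⌉ = 6 USB sticks.
A packing using 6 USB sticks:
  USB stick 1: 8 + 2 = 10
  USB stick 2: 8 + 2 = 10
  USB stick 3: 8 + 1 = 9
  USB stick 4: 6 + 3 = 9
  USB stick 5: 6 + 3 = 9
  USB stick 6: 6 = 6
This matches the lower bound, so 6 is optimal.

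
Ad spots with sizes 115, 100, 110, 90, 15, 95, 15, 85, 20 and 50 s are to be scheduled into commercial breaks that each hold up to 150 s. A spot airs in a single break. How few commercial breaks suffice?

Total = 115 + 110 + 100 + 95 + 90 + 85 + 50 + 20 + 15 + 15 = 695 s.
Lower bound: ⌈695/150⌉ = 5 commercial breaks.
Also, 6 ad spots each exceed 75 s, and no two of those can share a break, so at least 6 commercial breaks are needed.
A packing using 6 commercial breaks:
  break 1: 115 + 20 + 15 = 150
  break 2: 110 + 15 = 125
  break 3: 100 + 50 = 150
  break 4: 95 = 95
  break 5: 90 = 90
  break 6: 85 = 85
This matches the lower bound, so 6 is optimal.

6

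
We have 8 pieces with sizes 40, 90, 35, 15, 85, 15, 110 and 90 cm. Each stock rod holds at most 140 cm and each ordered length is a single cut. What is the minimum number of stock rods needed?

Total = 110 + 90 + 90 + 85 + 40 + 35 + 15 + 15 = 480 cm.
Lower bound: ⌈480/140⌉ = 4 stock rods.
A packing using 4 stock rods:
  stock rod 1: 110 + 15 + 15 = 140
  stock rod 2: 90 + 40 = 130
  stock rod 3: 90 + 35 = 125
  stock rod 4: 85 = 85
This matches the lower bound, so 4 is optimal.

4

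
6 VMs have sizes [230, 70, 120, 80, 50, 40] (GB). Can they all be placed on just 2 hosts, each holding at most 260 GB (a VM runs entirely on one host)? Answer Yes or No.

Total = 590 GB; ⌈590/260⌉ = 3.
At least 3 hosts are required, but only 2 are allowed.

No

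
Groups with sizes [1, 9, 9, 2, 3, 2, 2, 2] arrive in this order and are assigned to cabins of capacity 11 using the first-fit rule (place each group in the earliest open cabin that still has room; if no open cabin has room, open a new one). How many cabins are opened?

  1 → cabin 1 (new)  [load 1/11]
  9 → cabin 1  [load 10/11]
  9 → cabin 2 (new)  [load 9/11]
  2 → cabin 2  [load 11/11]
  3 → cabin 3 (new)  [load 3/11]
  2 → cabin 3  [load 5/11]
  2 → cabin 3  [load 7/11]
  2 → cabin 3  [load 9/11]
3 cabins opened.

3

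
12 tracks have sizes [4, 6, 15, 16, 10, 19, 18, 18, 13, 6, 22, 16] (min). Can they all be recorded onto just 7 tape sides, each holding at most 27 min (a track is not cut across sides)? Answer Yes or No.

Total = 163 min; ⌈163/27⌉ = 7.
The bound of 7 does not rule out 7, but exhaustive search shows no assignment into 7 tape sides of capacity 27 min exists — the minimum is 8.

No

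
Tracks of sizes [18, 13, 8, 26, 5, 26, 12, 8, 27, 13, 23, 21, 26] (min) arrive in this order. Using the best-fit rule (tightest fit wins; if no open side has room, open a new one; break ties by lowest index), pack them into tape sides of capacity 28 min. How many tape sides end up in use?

9

  18 → side 1 (new)  [load 18/28]
  13 → side 2 (new)  [load 13/28]
  8 → side 1  [load 26/28]
  26 → side 3 (new)  [load 26/28]
  5 → side 2  [load 18/28]
  26 → side 4 (new)  [load 26/28]
  12 → side 5 (new)  [load 12/28]
  8 → side 2  [load 26/28]
  27 → side 6 (new)  [load 27/28]
  13 → side 5  [load 25/28]
  23 → side 7 (new)  [load 23/28]
  21 → side 8 (new)  [load 21/28]
  26 → side 9 (new)  [load 26/28]
9 tape sides opened.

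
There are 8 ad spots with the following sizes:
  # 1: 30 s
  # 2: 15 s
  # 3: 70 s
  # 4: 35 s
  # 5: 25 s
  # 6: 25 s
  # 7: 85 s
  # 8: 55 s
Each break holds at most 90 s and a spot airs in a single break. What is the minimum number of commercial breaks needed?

4

Total = 85 + 70 + 55 + 35 + 30 + 25 + 25 + 15 = 340 s.
Lower bound: ⌈340/90⌉ = 4 commercial breaks.
A packing using 4 commercial breaks:
  break 1: 85 = 85
  break 2: 70 + 15 = 85
  break 3: 55 + 35 = 90
  break 4: 30 + 25 + 25 = 80
This matches the lower bound, so 4 is optimal.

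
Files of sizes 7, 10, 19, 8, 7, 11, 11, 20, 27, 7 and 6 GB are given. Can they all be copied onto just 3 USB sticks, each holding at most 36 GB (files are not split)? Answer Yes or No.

Total = 133 GB; ⌈133/36⌉ = 4.
At least 4 USB sticks are required, but only 3 are allowed.

No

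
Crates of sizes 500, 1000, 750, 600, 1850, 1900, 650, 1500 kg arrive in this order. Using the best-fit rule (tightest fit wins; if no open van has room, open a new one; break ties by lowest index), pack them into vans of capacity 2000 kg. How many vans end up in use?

5

  500 → van 1 (new)  [load 500/2000]
  1000 → van 1  [load 1500/2000]
  750 → van 2 (new)  [load 750/2000]
  600 → van 2  [load 1350/2000]
  1850 → van 3 (new)  [load 1850/2000]
  1900 → van 4 (new)  [load 1900/2000]
  650 → van 2  [load 2000/2000]
  1500 → van 5 (new)  [load 1500/2000]
5 vans opened.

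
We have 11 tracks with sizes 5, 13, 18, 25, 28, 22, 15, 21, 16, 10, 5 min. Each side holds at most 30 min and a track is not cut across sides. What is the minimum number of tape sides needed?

Total = 28 + 25 + 22 + 21 + 18 + 16 + 15 + 13 + 10 + 5 + 5 = 178 min.
Lower bound: ⌈178/30⌉ = 6 tape sides.
A packing using 7 tape sides:
  side 1: 28 = 28
  side 2: 25 + 5 = 30
  side 3: 22 + 5 = 27
  side 4: 21 = 21
  side 5: 18 + 10 = 28
  side 6: 16 + 13 = 29
  side 7: 15 = 15
No arrangement into 6 tape sides stays within capacity, so 7 is optimal.

7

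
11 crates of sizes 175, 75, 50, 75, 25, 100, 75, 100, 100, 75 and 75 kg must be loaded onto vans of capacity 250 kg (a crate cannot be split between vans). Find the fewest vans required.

Total = 175 + 100 + 100 + 100 + 75 + 75 + 75 + 75 + 75 + 50 + 25 = 925 kg.
Lower bound: ⌈925/250⌉ = 4 vans.
A packing using 4 vans:
  van 1: 175 + 75 = 250
  van 2: 100 + 100 + 50 = 250
  van 3: 100 + 75 + 75 = 250
  van 4: 75 + 75 + 25 = 175
This matches the lower bound, so 4 is optimal.

4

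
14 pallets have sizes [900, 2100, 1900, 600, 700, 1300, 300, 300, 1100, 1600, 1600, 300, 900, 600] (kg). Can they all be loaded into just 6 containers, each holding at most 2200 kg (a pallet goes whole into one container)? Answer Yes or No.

No

Total = 14200 kg; ⌈14200/2200⌉ = 7.
At least 7 containers are required, but only 6 are allowed.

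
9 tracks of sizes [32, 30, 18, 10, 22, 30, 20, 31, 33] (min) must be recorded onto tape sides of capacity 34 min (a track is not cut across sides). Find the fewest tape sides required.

8

Total = 33 + 32 + 31 + 30 + 30 + 22 + 20 + 18 + 10 = 226 min.
Lower bound: ⌈226/34⌉ = 7 tape sides.
Also, 8 tracks each exceed 17 min, and no two of those can share a side, so at least 8 tape sides are needed.
A packing using 8 tape sides:
  side 1: 33 = 33
  side 2: 32 = 32
  side 3: 31 = 31
  side 4: 30 = 30
  side 5: 30 = 30
  side 6: 22 + 10 = 32
  side 7: 20 = 20
  side 8: 18 = 18
This matches the lower bound, so 8 is optimal.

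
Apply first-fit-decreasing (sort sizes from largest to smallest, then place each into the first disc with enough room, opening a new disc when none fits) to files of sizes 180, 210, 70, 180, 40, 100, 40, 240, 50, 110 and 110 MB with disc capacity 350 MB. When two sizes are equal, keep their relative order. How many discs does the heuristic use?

4

Sorted descending: 240, 210, 180, 180, 110, 110, 100, 70, 50, 40, 40.
  240 → disc 1 (new)  [load 240/350]
  210 → disc 2 (new)  [load 210/350]
  180 → disc 3 (new)  [load 180/350]
  180 → disc 4 (new)  [load 180/350]
  110 → disc 1  [load 350/350]
  110 → disc 2  [load 320/350]
  100 → disc 3  [load 280/350]
  70 → disc 3  [load 350/350]
  50 → disc 4  [load 230/350]
  40 → disc 4  [load 270/350]
  40 → disc 4  [load 310/350]
4 discs opened.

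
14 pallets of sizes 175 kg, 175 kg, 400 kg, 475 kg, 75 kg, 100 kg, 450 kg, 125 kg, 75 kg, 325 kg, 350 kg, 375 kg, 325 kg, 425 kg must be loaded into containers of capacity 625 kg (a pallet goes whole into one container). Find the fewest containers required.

Total = 475 + 450 + 425 + 400 + 375 + 350 + 325 + 325 + 175 + 175 + 125 + 100 + 75 + 75 = 3850 kg.
Lower bound: ⌈3850/625⌉ = 7 containers.
Also, 8 pallets each exceed 625/2 kg, and no two of those can share a container, so at least 8 containers are needed.
A packing using 8 containers:
  container 1: 475 + 125 = 600
  container 2: 450 + 175 = 625
  container 3: 425 + 175 = 600
  container 4: 400 + 100 + 75 = 575
  container 5: 375 + 75 = 450
  container 6: 350 = 350
  container 7: 325 = 325
  container 8: 325 = 325
This matches the lower bound, so 8 is optimal.

8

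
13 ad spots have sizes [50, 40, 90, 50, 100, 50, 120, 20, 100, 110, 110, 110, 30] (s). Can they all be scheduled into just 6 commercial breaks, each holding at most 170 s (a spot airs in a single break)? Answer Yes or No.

No

Total = 980 s; ⌈980/170⌉ = 6.
7 ad spots each exceed half the capacity and cannot share a break, forcing at least 7 commercial breaks.
At least 7 commercial breaks are required, but only 6 are allowed.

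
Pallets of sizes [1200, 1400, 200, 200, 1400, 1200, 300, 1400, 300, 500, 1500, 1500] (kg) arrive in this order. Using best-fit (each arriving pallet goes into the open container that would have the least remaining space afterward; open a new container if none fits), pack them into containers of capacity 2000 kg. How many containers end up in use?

  1200 → container 1 (new)  [load 1200/2000]
  1400 → container 2 (new)  [load 1400/2000]
  200 → container 2  [load 1600/2000]
  200 → container 2  [load 1800/2000]
  1400 → container 3 (new)  [load 1400/2000]
  1200 → container 4 (new)  [load 1200/2000]
  300 → container 3  [load 1700/2000]
  1400 → container 5 (new)  [load 1400/2000]
  300 → container 3  [load 2000/2000]
  500 → container 5  [load 1900/2000]
  1500 → container 6 (new)  [load 1500/2000]
  1500 → container 7 (new)  [load 1500/2000]
7 containers opened.

7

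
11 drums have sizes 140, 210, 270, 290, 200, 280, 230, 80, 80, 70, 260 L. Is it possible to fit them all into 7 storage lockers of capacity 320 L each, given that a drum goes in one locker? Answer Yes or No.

No

Total = 2110 L; ⌈2110/320⌉ = 7.
The bound of 7 does not rule out 7, but exhaustive search shows no assignment into 7 storage lockers of capacity 320 L exists — the minimum is 8.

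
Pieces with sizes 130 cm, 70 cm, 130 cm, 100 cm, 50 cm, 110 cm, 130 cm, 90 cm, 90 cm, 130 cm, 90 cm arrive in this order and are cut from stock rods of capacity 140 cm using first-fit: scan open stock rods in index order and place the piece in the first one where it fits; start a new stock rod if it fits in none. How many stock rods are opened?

  130 → stock rod 1 (new)  [load 130/140]
  70 → stock rod 2 (new)  [load 70/140]
  130 → stock rod 3 (new)  [load 130/140]
  100 → stock rod 4 (new)  [load 100/140]
  50 → stock rod 2  [load 120/140]
  110 → stock rod 5 (new)  [load 110/140]
  130 → stock rod 6 (new)  [load 130/140]
  90 → stock rod 7 (new)  [load 90/140]
  90 → stock rod 8 (new)  [load 90/140]
  130 → stock rod 9 (new)  [load 130/140]
  90 → stock rod 10 (new)  [load 90/140]
10 stock rods opened.

10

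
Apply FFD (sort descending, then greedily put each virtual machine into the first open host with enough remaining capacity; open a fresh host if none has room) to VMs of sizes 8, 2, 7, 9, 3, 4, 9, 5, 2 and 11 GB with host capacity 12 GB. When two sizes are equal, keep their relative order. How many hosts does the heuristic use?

6

Sorted descending: 11, 9, 9, 8, 7, 5, 4, 3, 2, 2.
  11 → host 1 (new)  [load 11/12]
  9 → host 2 (new)  [load 9/12]
  9 → host 3 (new)  [load 9/12]
  8 → host 4 (new)  [load 8/12]
  7 → host 5 (new)  [load 7/12]
  5 → host 5  [load 12/12]
  4 → host 4  [load 12/12]
  3 → host 2  [load 12/12]
  2 → host 3  [load 11/12]
  2 → host 6 (new)  [load 2/12]
6 hosts opened.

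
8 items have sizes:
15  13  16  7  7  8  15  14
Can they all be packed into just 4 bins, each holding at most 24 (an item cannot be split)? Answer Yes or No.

No

Total = 95; ⌈95/24⌉ = 4.
5 items each exceed half the capacity and cannot share a bin, forcing at least 5 bins.
At least 5 bins are required, but only 4 are allowed.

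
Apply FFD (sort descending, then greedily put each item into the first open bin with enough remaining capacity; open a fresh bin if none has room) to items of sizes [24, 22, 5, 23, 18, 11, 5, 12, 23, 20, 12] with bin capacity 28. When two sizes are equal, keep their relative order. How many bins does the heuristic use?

8

Sorted descending: 24, 23, 23, 22, 20, 18, 12, 12, 11, 5, 5.
  24 → bin 1 (new)  [load 24/28]
  23 → bin 2 (new)  [load 23/28]
  23 → bin 3 (new)  [load 23/28]
  22 → bin 4 (new)  [load 22/28]
  20 → bin 5 (new)  [load 20/28]
  18 → bin 6 (new)  [load 18/28]
  12 → bin 7 (new)  [load 12/28]
  12 → bin 7  [load 24/28]
  11 → bin 8 (new)  [load 11/28]
  5 → bin 2  [load 28/28]
  5 → bin 3  [load 28/28]
8 bins opened.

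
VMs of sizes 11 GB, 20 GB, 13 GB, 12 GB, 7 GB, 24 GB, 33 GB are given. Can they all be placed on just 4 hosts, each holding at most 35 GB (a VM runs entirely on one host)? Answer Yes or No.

Yes

A valid assignment using 4 hosts:
  host 1: 33 = 33
  host 2: 24 + 11 = 35
  host 3: 20 + 13 = 33
  host 4: 12 + 7 = 19
Every load is within 35 GB, so 4 hosts suffice.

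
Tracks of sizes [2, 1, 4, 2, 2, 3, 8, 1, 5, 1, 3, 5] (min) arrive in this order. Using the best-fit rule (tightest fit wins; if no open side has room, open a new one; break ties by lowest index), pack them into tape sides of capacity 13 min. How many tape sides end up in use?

3

  2 → side 1 (new)  [load 2/13]
  1 → side 1  [load 3/13]
  4 → side 1  [load 7/13]
  2 → side 1  [load 9/13]
  2 → side 1  [load 11/13]
  3 → side 2 (new)  [load 3/13]
  8 → side 2  [load 11/13]
  1 → side 1  [load 12/13]
  5 → side 3 (new)  [load 5/13]
  1 → side 1  [load 13/13]
  3 → side 3  [load 8/13]
  5 → side 3  [load 13/13]
3 tape sides opened.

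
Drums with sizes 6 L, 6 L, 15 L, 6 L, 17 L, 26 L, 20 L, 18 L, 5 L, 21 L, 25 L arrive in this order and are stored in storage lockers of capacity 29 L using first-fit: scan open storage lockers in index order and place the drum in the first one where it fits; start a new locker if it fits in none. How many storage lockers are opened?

  6 → locker 1 (new)  [load 6/29]
  6 → locker 1  [load 12/29]
  15 → locker 1  [load 27/29]
  6 → locker 2 (new)  [load 6/29]
  17 → locker 2  [load 23/29]
  26 → locker 3 (new)  [load 26/29]
  20 → locker 4 (new)  [load 20/29]
  18 → locker 5 (new)  [load 18/29]
  5 → locker 2  [load 28/29]
  21 → locker 6 (new)  [load 21/29]
  25 → locker 7 (new)  [load 25/29]
7 storage lockers opened.

7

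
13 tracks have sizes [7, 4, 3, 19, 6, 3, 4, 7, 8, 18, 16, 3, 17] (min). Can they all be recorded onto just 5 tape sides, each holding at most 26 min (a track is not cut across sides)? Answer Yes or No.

A valid assignment using 5 tape sides:
  side 1: 19 + 7 = 26
  side 2: 18 + 8 = 26
  side 3: 17 + 7 = 24
  side 4: 16 + 6 + 4 = 26
  side 5: 4 + 3 + 3 + 3 = 13
Every load is within 26 min, so 5 tape sides suffice.

Yes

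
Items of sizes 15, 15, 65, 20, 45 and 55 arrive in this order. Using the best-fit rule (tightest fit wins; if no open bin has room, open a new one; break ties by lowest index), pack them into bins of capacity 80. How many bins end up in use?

4

  15 → bin 1 (new)  [load 15/80]
  15 → bin 1  [load 30/80]
  65 → bin 2 (new)  [load 65/80]
  20 → bin 1  [load 50/80]
  45 → bin 3 (new)  [load 45/80]
  55 → bin 4 (new)  [load 55/80]
4 bins opened.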